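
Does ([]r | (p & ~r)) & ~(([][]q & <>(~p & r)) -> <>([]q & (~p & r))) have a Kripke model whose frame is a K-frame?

1. ([]r | (p & ~r)) & ~(([][]q & <>(~p & r)) -> <>([]q & (~p & r))), w0
2. []r | (p & ~r), w0
3. ~(([][]q & <>(~p & r)) -> <>([]q & (~p & r))), w0
4. [][]q & <>(~p & r), w0
5. ~<>([]q & (~p & r)), w0
6. [][]q, w0
7. <>(~p & r), w0
8. p & ~r, w0
9. p, w0
10. ~r, w0
11. ~p & r, w1
12. ~p, w1
13. r, w1
14. ~([]q & (~p & r)), w1
15. []q, w1
16. ~[]q, w1
17. ~q, w2
18. q, w2
Accessibility: w0Rw1, w1Rw2
Branch closes: q and ~q both at w2.
(One branch shown.) All branches close.

Unsatisfiable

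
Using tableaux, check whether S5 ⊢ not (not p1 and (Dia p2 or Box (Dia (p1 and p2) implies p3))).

Tableau for the negation not p1 and (Dia p2 or Box (Dia (p1 and p2) implies p3)):
1. not p1 and (Dia p2 or Box (Dia (p1 and p2) implies p3)), 0
2. not p1, 0   [and-rule on 1]
3. Dia p2 or Box (Dia (p1 and p2) implies p3), 0   [and-rule on 1]
4. Box (Dia (p1 and p2) implies p3), 0   [or-rule on 3 (branches; this branch)]
5. Dia (p1 and p2) implies p3, 0   [Box-rule on 4 via 0R0]
6. p3, 0   [implies-rule on 5 (branches; this branch)]
Accessibility: 0R0
The negation has an open branch (countermodel exists).

Invalid (countermodel exists)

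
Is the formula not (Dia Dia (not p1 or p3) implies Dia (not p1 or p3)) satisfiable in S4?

1. not (Dia Dia (not p1 or p3) implies Dia (not p1 or p3)), u
2. Dia Dia (not p1 or p3), u
3. not Dia (not p1 or p3), u
4. not (not p1 or p3), u
5. p1, u
6. not p3, u
7. Dia (not p1 or p3), v
8. not (not p1 or p3), v
9. p1, v
10. not p3, v
11. not p1 or p3, w
12. not (not p1 or p3), w
13. p1, w
14. not p3, w
15. p3, w
Accessibility: uRu, uRv, uRw, vRv, vRw, wRw
Branch closes: p3 and not p3 both at w.
(One branch shown.) All branches close.

No, unsatisfiable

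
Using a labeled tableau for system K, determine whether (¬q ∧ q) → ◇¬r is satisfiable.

Satisfiable

1. (¬q ∧ q) → ◇¬r, w0
2. ◇¬r, w0
3. ¬r, w1
Accessibility: w0Rw1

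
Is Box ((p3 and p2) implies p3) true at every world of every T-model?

Tableau for the negation not Box ((p3 and p2) implies p3):
1. not Box ((p3 and p2) implies p3), w0
2. not ((p3 and p2) implies p3), w1
3. p3 and p2, w1
4. not p3, w1
5. p3, w1
6. p2, w1
Accessibility: w0Rw0, w0Rw1, w1Rw1
Branch closes: p3 and not p3 both at w1.
All branches of the negation close; one closing branch shown above.

Valid in T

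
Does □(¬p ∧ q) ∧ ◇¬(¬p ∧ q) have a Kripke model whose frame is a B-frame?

1. □(¬p ∧ q) ∧ ◇¬(¬p ∧ q), 0
2. □(¬p ∧ q), 0
3. ◇¬(¬p ∧ q), 0
4. ¬p ∧ q, 0
5. ¬p, 0
6. q, 0
7. ¬(¬p ∧ q), 1
8. ¬p ∧ q, 1
9. ¬p, 1
10. q, 1
11. ¬q, 1
Accessibility: 0R0, 0R1, 1R0, 1R1
Branch closes: q and ¬q both at 1.
(One branch shown.) All branches close.

Unsatisfiable (every branch closes)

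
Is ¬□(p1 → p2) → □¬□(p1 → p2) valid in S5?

Yes, valid

Tableau for the negation ¬(¬□(p1 → p2) → □¬□(p1 → p2)):
1. ¬(¬□(p1 → p2) → □¬□(p1 → p2)), u
2. ¬□(p1 → p2), u
3. ¬□¬□(p1 → p2), u
4. ¬(p1 → p2), v
5. p1, v
6. ¬p2, v
7. □(p1 → p2), w
8. p1 → p2, u
9. p1 → p2, v
10. p1 → p2, w
11. p2, u
12. p2, v
Accessibility: uRu, uRv, uRw, vRu, vRv, vRw, wRu, wRv, wRw
Branch closes: p2 and ¬p2 both at v.
Every branch of the negation's tableau closes; the branch above is one of them.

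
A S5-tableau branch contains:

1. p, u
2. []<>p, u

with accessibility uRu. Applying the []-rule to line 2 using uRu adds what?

<>p, u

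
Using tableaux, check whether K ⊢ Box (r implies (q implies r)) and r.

Tableau for the negation not (Box (r implies (q implies r)) and r):
1. not (Box (r implies (q implies r)) and r), w0
2. not r, w0
The negation has an open branch (countermodel exists).

Invalid (countermodel exists)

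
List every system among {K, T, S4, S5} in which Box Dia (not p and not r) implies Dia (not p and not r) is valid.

K-tableau for the negation not (Box Dia (not p and not r) implies Dia (not p and not r)):
1. not (Box Dia (not p and not r) implies Dia (not p and not r)), 0
2. Box Dia (not p and not r), 0
3. not Dia (not p and not r), 0
Complete open branch: countermodel on a K-frame, so not valid in K.
T-tableau for the negation not (Box Dia (not p and not r) implies Dia (not p and not r)):
1. not (Box Dia (not p and not r) implies Dia (not p and not r)), 0
2. Box Dia (not p and not r), 0
3. not Dia (not p and not r), 0
4. Dia (not p and not r), 0
5. not (not p and not r), 0
6. r, 0
7. not p and not r, 1
8. not p, 1
9. not r, 1
10. Dia (not p and not r), 1
11. not (not p and not r), 1
12. r, 1
Accessibility: 0R0, 0R1, 1R1
Branch closes: r and not r both at 1.
Every branch closes (one shown): valid in T, hence also in S4, S5 (every theorem of T is a theorem of S4 and S5).

T, S4, S5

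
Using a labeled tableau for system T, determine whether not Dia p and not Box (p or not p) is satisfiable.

1. not Dia p and not Box (p or not p), 0
2. not Dia p, 0
3. not Box (p or not p), 0
4. not p, 0
5. not (p or not p), 1
6. not p, 1
7. p, 1
Accessibility: 0R0, 0R1, 1R1
Branch closes: p and not p both at 1.
Every branch closes; the branch above is one of them.

Unsatisfiable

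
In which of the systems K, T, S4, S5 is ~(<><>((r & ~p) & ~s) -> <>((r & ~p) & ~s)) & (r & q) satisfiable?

K, T

S4-tableau for the formula:
1. ~(<><>((r & ~p) & ~s) -> <>((r & ~p) & ~s)) & (r & q), u
2. ~(<><>((r & ~p) & ~s) -> <>((r & ~p) & ~s)), u
3. r & q, u
4. <><>((r & ~p) & ~s), u
5. ~<>((r & ~p) & ~s), u
6. r, u
7. q, u
8. ~((r & ~p) & ~s), u
9. ~(r & ~p), u
10. p, u
11. <>((r & ~p) & ~s), v
12. ~((r & ~p) & ~s), v
13. ~(r & ~p), v
14. p, v
15. (r & ~p) & ~s, w
16. r & ~p, w
17. ~s, w
18. r, w
19. ~p, w
20. ~((r & ~p) & ~s), w
21. ~(r & ~p), w
22. p, w
Accessibility: uRu, uRv, uRw, vRv, vRw, wRw
Branch closes: p and ~p both at w.
Every branch closes (one shown): unsatisfiable in S4, hence also in S5 (every S5-frame is an S4-frame).
T-tableau for the formula:
1. ~(<><>((r & ~p) & ~s) -> <>((r & ~p) & ~s)) & (r & q), u
2. ~(<><>((r & ~p) & ~s) -> <>((r & ~p) & ~s)), u
3. r & q, u
4. <><>((r & ~p) & ~s), u
5. ~<>((r & ~p) & ~s), u
6. r, u
7. q, u
8. ~((r & ~p) & ~s), u
9. s, u
10. <>((r & ~p) & ~s), v
11. ~((r & ~p) & ~s), v
12. s, v
13. (r & ~p) & ~s, w
14. r & ~p, w
15. ~s, w
16. r, w
17. ~p, w
Accessibility: uRu, uRv, vRv, vRw, wRw
Complete open branch: satisfiable in T, hence also in K (this T-model is also a K-model).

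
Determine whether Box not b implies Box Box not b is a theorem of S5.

Tableau for the negation not (Box not b implies Box Box not b):
1. not (Box not b implies Box Box not b), u
2. Box not b, u
3. not Box Box not b, u
4. not b, u
5. not Box not b, v
6. not b, v
7. b, w
8. not b, w
Accessibility: uRu, uRv, uRw, vRu, vRv, vRw, wRu, wRv, wRw
Branch closes: b and not b both at w.
All branches of the negation close; one closing branch shown above.

Valid in S5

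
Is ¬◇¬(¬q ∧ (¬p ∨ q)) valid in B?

Tableau for the negation ◇¬(¬q ∧ (¬p ∨ q)):
1. ◇¬(¬q ∧ (¬p ∨ q)), w0
2. ¬(¬q ∧ (¬p ∨ q)), w1   [◇-rule on 1: fresh world w1, w0Rw1]
3. ¬(¬p ∨ q), w1   [¬∧-rule on 2 (branches; this branch)]
4. p, w1   [¬∨-rule on 3]
5. ¬q, w1   [¬∨-rule on 3]
Accessibility: w0Rw0, w0Rw1, w1Rw0, w1Rw1
The negation has an open branch (countermodel exists).

No, not valid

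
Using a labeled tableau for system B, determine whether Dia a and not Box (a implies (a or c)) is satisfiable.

1. Dia a and not Box (a implies (a or c)), w0
2. Dia a, w0   [and-rule on 1]
3. not Box (a implies (a or c)), w0   [and-rule on 1]
4. a, w1   [Dia-rule on 2: fresh world w1, w0Rw1]
5. not (a implies (a or c)), w2   [neg-Box-rule on 3: fresh world w2, w0Rw2]
6. a, w2   [neg-implies-rule on 5]
7. not (a or c), w2   [neg-implies-rule on 5]
8. not a, w2   [neg-or-rule on 7]
9. not c, w2   [neg-or-rule on 7]
Accessibility: w0Rw0, w0Rw1, w0Rw2, w1Rw0, w1Rw1, w2Rw0, w2Rw2
Branch closes: a and not a both at w2.
All branches of the tableau close; one closing branch shown above.

Unsatisfiable (every branch closes)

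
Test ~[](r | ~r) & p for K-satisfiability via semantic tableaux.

1. ~[](r | ~r) & p, w0
2. ~[](r | ~r), w0   [&-rule on 1]
3. p, w0   [&-rule on 1]
4. ~(r | ~r), w1   [~[]-rule on 2: fresh world w1, w0Rw1]
5. ~r, w1   [~|-rule on 4]
6. r, w1   [~|-rule on 4]
Accessibility: w0Rw1
Branch closes: r and ~r both at w1.
All branches of the tableau close; one closing branch shown above.

No, unsatisfiable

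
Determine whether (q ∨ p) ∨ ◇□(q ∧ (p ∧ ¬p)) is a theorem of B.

No, not valid

Tableau for the negation ¬((q ∨ p) ∨ ◇□(q ∧ (p ∧ ¬p))):
1. ¬((q ∨ p) ∨ ◇□(q ∧ (p ∧ ¬p))), u
2. ¬(q ∨ p), u   [¬∨-rule on 1]
3. ¬◇□(q ∧ (p ∧ ¬p)), u   [¬∨-rule on 1]
4. ¬q, u   [¬∨-rule on 2]
5. ¬p, u   [¬∨-rule on 2]
6. ¬□(q ∧ (p ∧ ¬p)), u   [¬◇-rule on 3 via uRu]
7. ¬(q ∧ (p ∧ ¬p)), v   [¬□-rule on 6: fresh world v, uRv]
8. ¬□(q ∧ (p ∧ ¬p)), v   [¬◇-rule on 3 via uRv]
9. ¬(p ∧ ¬p), v   [¬∧-rule on 7 (branches; this branch)]
10. p, v   [¬∧-rule on 9 (branches; this branch)]
11. ¬(q ∧ (p ∧ ¬p)), w   [¬□-rule on 8: fresh world w, vRw]
12. ¬(p ∧ ¬p), w   [¬∧-rule on 11 (branches; this branch)]
13. p, w   [¬∧-rule on 12 (branches; this branch)]
Accessibility: uRu, uRv, vRu, vRv, vRw, wRv, wRw
The negation has an open branch (countermodel exists).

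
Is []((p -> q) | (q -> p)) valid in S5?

Valid

Tableau for the negation ~[]((p -> q) | (q -> p)):
1. ~[]((p -> q) | (q -> p)), u
2. ~((p -> q) | (q -> p)), v
3. ~(p -> q), v
4. ~(q -> p), v
5. p, v
6. ~q, v
7. q, v
8. ~p, v
Accessibility: uRu, uRv, vRu, vRv
Branch closes: q and ~q both at v.
Every branch of the negation's tableau closes; the branch above is one of them.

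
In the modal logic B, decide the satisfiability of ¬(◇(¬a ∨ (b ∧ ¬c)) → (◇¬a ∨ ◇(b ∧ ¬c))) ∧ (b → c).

Unsatisfiable

1. ¬(◇(¬a ∨ (b ∧ ¬c)) → (◇¬a ∨ ◇(b ∧ ¬c))) ∧ (b → c), 0
2. ¬(◇(¬a ∨ (b ∧ ¬c)) → (◇¬a ∨ ◇(b ∧ ¬c))), 0   [∧-rule on 1]
3. b → c, 0   [∧-rule on 1]
4. ◇(¬a ∨ (b ∧ ¬c)), 0   [¬→-rule on 2]
5. ¬(◇¬a ∨ ◇(b ∧ ¬c)), 0   [¬→-rule on 2]
6. ¬◇¬a, 0   [¬∨-rule on 5]
7. ¬◇(b ∧ ¬c), 0   [¬∨-rule on 5]
8. a, 0   [¬◇-rule on 6 via 0R0]
9. ¬(b ∧ ¬c), 0   [¬◇-rule on 7 via 0R0]
10. c, 0   [→-rule on 3 (branches; this branch)]
11. ¬a ∨ (b ∧ ¬c), 1   [◇-rule on 4: fresh world 1, 0R1]
12. a, 1   [¬◇-rule on 6 via 0R1]
13. ¬(b ∧ ¬c), 1   [¬◇-rule on 7 via 0R1]
14. b ∧ ¬c, 1   [∨-rule on 11 (branches; this branch)]
15. b, 1   [∧-rule on 14]
16. ¬c, 1   [∧-rule on 14]
17. c, 1   [¬∧-rule on 13 (branches; this branch)]
Accessibility: 0R0, 0R1, 1R0, 1R1
Branch closes: c and ¬c both at 1.
All branches of the tableau close; one closing branch shown above.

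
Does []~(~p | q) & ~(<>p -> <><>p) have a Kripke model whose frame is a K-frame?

Satisfiable (open branch found)

1. []~(~p | q) & ~(<>p -> <><>p), w0
2. []~(~p | q), w0   [&-rule on 1]
3. ~(<>p -> <><>p), w0   [&-rule on 1]
4. <>p, w0   [~->-rule on 3]
5. ~<><>p, w0   [~->-rule on 3]
6. p, w1   [<>-rule on 4: fresh world w1, w0Rw1]
7. ~(~p | q), w1   [[]-rule on 2 via w0Rw1]
8. ~q, w1   [~|-rule on 7]
9. ~<>p, w1   [~<>-rule on 5 via w0Rw1]
Accessibility: w0Rw1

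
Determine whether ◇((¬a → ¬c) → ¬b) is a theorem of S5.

Tableau for the negation ¬◇((¬a → ¬c) → ¬b):
1. ¬◇((¬a → ¬c) → ¬b), 0
2. ¬((¬a → ¬c) → ¬b), 0
3. ¬a → ¬c, 0
4. b, 0
5. ¬c, 0
Accessibility: 0R0
The negation has an open branch (countermodel exists).

Invalid (countermodel exists)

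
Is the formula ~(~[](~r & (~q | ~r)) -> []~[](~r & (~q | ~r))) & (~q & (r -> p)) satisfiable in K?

1. ~(~[](~r & (~q | ~r)) -> []~[](~r & (~q | ~r))) & (~q & (r -> p)), 0
2. ~(~[](~r & (~q | ~r)) -> []~[](~r & (~q | ~r))), 0
3. ~q & (r -> p), 0
4. ~[](~r & (~q | ~r)), 0
5. ~[]~[](~r & (~q | ~r)), 0
6. ~q, 0
7. r -> p, 0
8. p, 0
9. ~(~r & (~q | ~r)), 1
10. ~(~q | ~r), 1
11. q, 1
12. r, 1
13. [](~r & (~q | ~r)), 2
Accessibility: 0R1, 0R2

Yes, satisfiable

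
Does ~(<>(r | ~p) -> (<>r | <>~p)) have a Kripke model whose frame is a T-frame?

Unsatisfiable

1. ~(<>(r | ~p) -> (<>r | <>~p)), w0
2. <>(r | ~p), w0   [~->-rule on 1]
3. ~(<>r | <>~p), w0   [~->-rule on 1]
4. ~<>r, w0   [~|-rule on 3]
5. ~<>~p, w0   [~|-rule on 3]
6. ~r, w0   [~<>-rule on 4 via w0Rw0]
7. p, w0   [~<>-rule on 5 via w0Rw0]
8. r | ~p, w1   [<>-rule on 2: fresh world w1, w0Rw1]
9. ~r, w1   [~<>-rule on 4 via w0Rw1]
10. p, w1   [~<>-rule on 5 via w0Rw1]
11. ~p, w1   [|-rule on 8 (branches; this branch)]
Accessibility: w0Rw0, w0Rw1, w1Rw1
Branch closes: p and ~p both at w1.
All branches of the tableau close; one closing branch shown above.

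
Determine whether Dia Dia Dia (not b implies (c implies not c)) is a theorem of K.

Invalid (countermodel exists)

Tableau for the negation not Dia Dia Dia (not b implies (c implies not c)):
1. not Dia Dia Dia (not b implies (c implies not c)), u
The negation has an open branch (countermodel exists).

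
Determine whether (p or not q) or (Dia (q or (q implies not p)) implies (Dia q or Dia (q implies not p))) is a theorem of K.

Tableau for the negation not ((p or not q) or (Dia (q or (q implies not p)) implies (Dia q or Dia (q implies not p)))):
1. not ((p or not q) or (Dia (q or (q implies not p)) implies (Dia q or Dia (q implies not p)))), w0
2. not (p or not q), w0   [neg-or-rule on 1]
3. not (Dia (q or (q implies not p)) implies (Dia q or Dia (q implies not p))), w0   [neg-or-rule on 1]
4. not p, w0   [neg-or-rule on 2]
5. q, w0   [neg-or-rule on 2]
6. Dia (q or (q implies not p)), w0   [neg-implies-rule on 3]
7. not (Dia q or Dia (q implies not p)), w0   [neg-implies-rule on 3]
8. not Dia q, w0   [neg-or-rule on 7]
9. not Dia (q implies not p), w0   [neg-or-rule on 7]
10. q or (q implies not p), w1   [Dia-rule on 6: fresh world w1, w0Rw1]
11. not q, w1   [neg-Dia-rule on 8 via w0Rw1]
12. not (q implies not p), w1   [neg-Dia-rule on 9 via w0Rw1]
13. q, w1   [neg-implies-rule on 12]
14. p, w1   [neg-implies-rule on 12]
Accessibility: w0Rw1
Branch closes: q and not q both at w1.
All branches of the negation close; one closing branch shown above.

Valid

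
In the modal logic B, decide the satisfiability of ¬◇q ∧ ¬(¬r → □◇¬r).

Unsatisfiable

1. ¬◇q ∧ ¬(¬r → □◇¬r), u
2. ¬◇q, u   [∧-rule on 1]
3. ¬(¬r → □◇¬r), u   [∧-rule on 1]
4. ¬r, u   [¬→-rule on 3]
5. ¬□◇¬r, u   [¬→-rule on 3]
6. ¬q, u   [¬◇-rule on 2 via uRu]
7. ¬◇¬r, v   [¬□-rule on 5: fresh world v, uRv]
8. ¬q, v   [¬◇-rule on 2 via uRv]
9. r, u   [¬◇-rule on 7 via vRu]
Accessibility: uRu, uRv, vRu, vRv
Branch closes: r and ¬r both at u.
(One branch shown.) All branches close.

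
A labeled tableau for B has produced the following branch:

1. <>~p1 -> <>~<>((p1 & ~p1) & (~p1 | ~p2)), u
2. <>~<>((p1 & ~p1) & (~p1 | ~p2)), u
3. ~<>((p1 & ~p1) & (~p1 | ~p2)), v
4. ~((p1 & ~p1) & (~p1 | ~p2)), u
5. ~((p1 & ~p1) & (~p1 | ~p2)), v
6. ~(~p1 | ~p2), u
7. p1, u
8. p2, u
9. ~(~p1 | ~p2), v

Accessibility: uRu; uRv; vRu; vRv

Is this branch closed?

No atom appears with both signs at the same world.

Open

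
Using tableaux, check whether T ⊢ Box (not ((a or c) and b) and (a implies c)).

Tableau for the negation not Box (not ((a or c) and b) and (a implies c)):
1. not Box (not ((a or c) and b) and (a implies c)), w0
2. not (not ((a or c) and b) and (a implies c)), w1
3. not (a implies c), w1
4. a, w1
5. not c, w1
Accessibility: w0Rw0, w0Rw1, w1Rw1
The negation has an open branch (countermodel exists).

Invalid (countermodel exists)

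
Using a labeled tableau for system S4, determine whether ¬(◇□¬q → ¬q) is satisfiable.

1. ¬(◇□¬q → ¬q), 0
2. ◇□¬q, 0
3. q, 0
4. □¬q, 1
5. ¬q, 1
Accessibility: 0R0, 0R1, 1R1

Satisfiable (open branch found)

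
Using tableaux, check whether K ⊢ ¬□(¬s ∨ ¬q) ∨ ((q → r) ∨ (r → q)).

Tableau for the negation ¬(¬□(¬s ∨ ¬q) ∨ ((q → r) ∨ (r → q))):
1. ¬(¬□(¬s ∨ ¬q) ∨ ((q → r) ∨ (r → q))), 0
2. □(¬s ∨ ¬q), 0
3. ¬((q → r) ∨ (r → q)), 0
4. ¬(q → r), 0
5. ¬(r → q), 0
6. q, 0
7. ¬r, 0
8. r, 0
9. ¬q, 0
Branch closes: r and ¬r both at 0.
All branches of the negation close; one closing branch shown above.

Yes, valid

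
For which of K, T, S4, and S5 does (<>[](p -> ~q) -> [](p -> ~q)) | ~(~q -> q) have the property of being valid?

S5

S5-tableau for the negation ~((<>[](p -> ~q) -> [](p -> ~q)) | ~(~q -> q)):
1. ~((<>[](p -> ~q) -> [](p -> ~q)) | ~(~q -> q)), 0
2. ~(<>[](p -> ~q) -> [](p -> ~q)), 0
3. ~q -> q, 0
4. <>[](p -> ~q), 0
5. ~[](p -> ~q), 0
6. q, 0
7. [](p -> ~q), 1
8. p -> ~q, 0
9. p -> ~q, 1
10. ~p, 0
11. ~q, 1
12. ~(p -> ~q), 2
13. p, 2
14. q, 2
15. p -> ~q, 2
16. ~q, 2
Accessibility: 0R0, 0R1, 0R2, 1R0, 1R1, 1R2, 2R0, 2R1, 2R2
Branch closes: q and ~q both at 2.
Every branch closes (one shown): valid in S5.
S4-tableau for the negation ~((<>[](p -> ~q) -> [](p -> ~q)) | ~(~q -> q)):
1. ~((<>[](p -> ~q) -> [](p -> ~q)) | ~(~q -> q)), 0
2. ~(<>[](p -> ~q) -> [](p -> ~q)), 0
3. ~q -> q, 0
4. <>[](p -> ~q), 0
5. ~[](p -> ~q), 0
6. q, 0
7. [](p -> ~q), 1
8. p -> ~q, 1
9. ~q, 1
10. ~(p -> ~q), 2
11. p, 2
12. q, 2
Accessibility: 0R0, 0R1, 0R2, 1R1, 2R2
Complete open branch: countermodel on an S4-frame, so not valid in S4, nor in K, T (the same frame is also a K-frame and a T-frame).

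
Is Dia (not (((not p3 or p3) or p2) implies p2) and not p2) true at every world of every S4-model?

Tableau for the negation not Dia (not (((not p3 or p3) or p2) implies p2) and not p2):
1. not Dia (not (((not p3 or p3) or p2) implies p2) and not p2), u
2. not (not (((not p3 or p3) or p2) implies p2) and not p2), u   [neg-Dia-rule on 1 via uRu]
3. p2, u   [neg-and-rule on 2 (branches; this branch)]
Accessibility: uRu
The negation has an open branch (countermodel exists).

Not valid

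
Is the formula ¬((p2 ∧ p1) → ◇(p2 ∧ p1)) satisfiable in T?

No, unsatisfiable

1. ¬((p2 ∧ p1) → ◇(p2 ∧ p1)), w0
2. p2 ∧ p1, w0
3. ¬◇(p2 ∧ p1), w0
4. p2, w0
5. p1, w0
6. ¬(p2 ∧ p1), w0
7. ¬p1, w0
Accessibility: w0Rw0
Branch closes: p1 and ¬p1 both at w0.
(One branch shown.) All branches close.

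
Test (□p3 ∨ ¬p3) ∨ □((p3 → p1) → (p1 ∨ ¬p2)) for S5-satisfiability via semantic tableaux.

1. (□p3 ∨ ¬p3) ∨ □((p3 → p1) → (p1 ∨ ¬p2)), 0
2. □((p3 → p1) → (p1 ∨ ¬p2)), 0   [∨-rule on 1 (branches; this branch)]
3. (p3 → p1) → (p1 ∨ ¬p2), 0   [□-rule on 2 via 0R0]
4. p1 ∨ ¬p2, 0   [→-rule on 3 (branches; this branch)]
5. ¬p2, 0   [∨-rule on 4 (branches; this branch)]
Accessibility: 0R0

Yes, satisfiable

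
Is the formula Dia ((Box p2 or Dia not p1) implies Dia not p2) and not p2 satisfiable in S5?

1. Dia ((Box p2 or Dia not p1) implies Dia not p2) and not p2, 0
2. Dia ((Box p2 or Dia not p1) implies Dia not p2), 0
3. not p2, 0
4. (Box p2 or Dia not p1) implies Dia not p2, 1
5. Dia not p2, 1
6. not p2, 2
Accessibility: 0R0, 0R1, 0R2, 1R0, 1R1, 1R2, 2R0, 2R1, 2R2

Satisfiable (open branch found)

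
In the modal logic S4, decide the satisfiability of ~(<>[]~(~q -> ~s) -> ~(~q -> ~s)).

Satisfiable

1. ~(<>[]~(~q -> ~s) -> ~(~q -> ~s)), u
2. <>[]~(~q -> ~s), u
3. ~q -> ~s, u
4. ~s, u
5. []~(~q -> ~s), v
6. ~(~q -> ~s), v
7. ~q, v
8. s, v
Accessibility: uRu, uRv, vRv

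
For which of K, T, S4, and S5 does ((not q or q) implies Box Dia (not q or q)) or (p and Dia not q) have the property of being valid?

T-tableau for the negation not (((not q or q) implies Box Dia (not q or q)) or (p and Dia not q)):
1. not (((not q or q) implies Box Dia (not q or q)) or (p and Dia not q)), u
2. not ((not q or q) implies Box Dia (not q or q)), u
3. not (p and Dia not q), u
4. not q or q, u
5. not Box Dia (not q or q), u
6. not Dia not q, u
7. q, u
8. not Dia (not q or q), v
9. q, v
10. not (not q or q), v
11. not q, v
Accessibility: uRu, uRv, vRv
Branch closes: q and not q both at v.
Every branch closes (one shown): valid in T, hence also in S4, S5 (every theorem of T is a theorem of S4 and S5).
K-tableau for the negation not (((not q or q) implies Box Dia (not q or q)) or (p and Dia not q)):
1. not (((not q or q) implies Box Dia (not q or q)) or (p and Dia not q)), u
2. not ((not q or q) implies Box Dia (not q or q)), u
3. not (p and Dia not q), u
4. not q or q, u
5. not Box Dia (not q or q), u
6. not Dia not q, u
7. q, u
8. not Dia (not q or q), v
9. q, v
Accessibility: uRv
Complete open branch: countermodel on a K-frame, so not valid in K.

T, S4, S5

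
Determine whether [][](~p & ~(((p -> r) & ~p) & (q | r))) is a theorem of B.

Tableau for the negation ~[][](~p & ~(((p -> r) & ~p) & (q | r))):
1. ~[][](~p & ~(((p -> r) & ~p) & (q | r))), w0
2. ~[](~p & ~(((p -> r) & ~p) & (q | r))), w1   [~[]-rule on 1: fresh world w1, w0Rw1]
3. ~(~p & ~(((p -> r) & ~p) & (q | r))), w2   [~[]-rule on 2: fresh world w2, w1Rw2]
4. ((p -> r) & ~p) & (q | r), w2   [~&-rule on 3 (branches; this branch)]
5. (p -> r) & ~p, w2   [&-rule on 4]
6. q | r, w2   [&-rule on 4]
7. p -> r, w2   [&-rule on 5]
8. ~p, w2   [&-rule on 5]
9. r, w2   [|-rule on 6 (branches; this branch)]
Accessibility: w0Rw0, w0Rw1, w1Rw0, w1Rw1, w1Rw2, w2Rw1, w2Rw2
The negation has an open branch (countermodel exists).

Not valid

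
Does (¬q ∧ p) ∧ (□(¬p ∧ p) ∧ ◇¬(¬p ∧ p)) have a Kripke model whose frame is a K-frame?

Unsatisfiable (every branch closes)

1. (¬q ∧ p) ∧ (□(¬p ∧ p) ∧ ◇¬(¬p ∧ p)), u
2. ¬q ∧ p, u
3. □(¬p ∧ p) ∧ ◇¬(¬p ∧ p), u
4. ¬q, u
5. p, u
6. □(¬p ∧ p), u
7. ◇¬(¬p ∧ p), u
8. ¬(¬p ∧ p), v
9. ¬p ∧ p, v
10. ¬p, v
11. p, v
Accessibility: uRv
Branch closes: p and ¬p both at v.
(One branch shown.) All branches close.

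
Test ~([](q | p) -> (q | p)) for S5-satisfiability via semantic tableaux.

1. ~([](q | p) -> (q | p)), 0
2. [](q | p), 0   [~->-rule on 1]
3. ~(q | p), 0   [~->-rule on 1]
4. ~q, 0   [~|-rule on 3]
5. ~p, 0   [~|-rule on 3]
6. q | p, 0   [[]-rule on 2 via 0R0]
7. p, 0   [|-rule on 6 (branches; this branch)]
Accessibility: 0R0
Branch closes: p and ~p both at 0.
Every branch closes; the branch above is one of them.

No, unsatisfiable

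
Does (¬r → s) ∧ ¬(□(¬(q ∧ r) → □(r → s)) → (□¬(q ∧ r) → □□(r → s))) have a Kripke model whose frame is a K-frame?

Unsatisfiable

1. (¬r → s) ∧ ¬(□(¬(q ∧ r) → □(r → s)) → (□¬(q ∧ r) → □□(r → s))), 0
2. ¬r → s, 0   [∧-rule on 1]
3. ¬(□(¬(q ∧ r) → □(r → s)) → (□¬(q ∧ r) → □□(r → s))), 0   [∧-rule on 1]
4. □(¬(q ∧ r) → □(r → s)), 0   [¬→-rule on 3]
5. ¬(□¬(q ∧ r) → □□(r → s)), 0   [¬→-rule on 3]
6. □¬(q ∧ r), 0   [¬→-rule on 5]
7. ¬□□(r → s), 0   [¬→-rule on 5]
8. s, 0   [→-rule on 2 (branches; this branch)]
9. ¬□(r → s), 1   [¬□-rule on 7: fresh world 1, 0R1]
10. ¬(q ∧ r) → □(r → s), 1   [□-rule on 4 via 0R1]
11. ¬(q ∧ r), 1   [□-rule on 6 via 0R1]
12. □(r → s), 1   [→-rule on 10 (branches; this branch)]
13. ¬r, 1   [¬∧-rule on 11 (branches; this branch)]
14. ¬(r → s), 2   [¬□-rule on 9: fresh world 2, 1R2]
15. r, 2   [¬→-rule on 14]
16. ¬s, 2   [¬→-rule on 14]
17. r → s, 2   [□-rule on 12 via 1R2]
18. s, 2   [→-rule on 17 (branches; this branch)]
Accessibility: 0R1, 1R2
Branch closes: s and ¬s both at 2.
(One branch shown.) All branches close.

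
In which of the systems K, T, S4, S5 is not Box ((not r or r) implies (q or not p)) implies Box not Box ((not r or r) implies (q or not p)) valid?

S5

S5-tableau for the negation not (not Box ((not r or r) implies (q or not p)) implies Box not Box ((not r or r) implies (q or not p))):
1. not (not Box ((not r or r) implies (q or not p)) implies Box not Box ((not r or r) implies (q or not p))), u
2. not Box ((not r or r) implies (q or not p)), u
3. not Box not Box ((not r or r) implies (q or not p)), u
4. not ((not r or r) implies (q or not p)), v
5. not r or r, v
6. not (q or not p), v
7. not q, v
8. p, v
9. r, v
10. Box ((not r or r) implies (q or not p)), w
11. (not r or r) implies (q or not p), u
12. (not r or r) implies (q or not p), v
13. (not r or r) implies (q or not p), w
14. q or not p, u
15. q or not p, v
16. q or not p, w
17. not p, u
18. not p, v
Accessibility: uRu, uRv, uRw, vRu, vRv, vRw, wRu, wRv, wRw
Branch closes: p and not p both at v.
Every branch closes (one shown): valid in S5.
S4-tableau for the negation not (not Box ((not r or r) implies (q or not p)) implies Box not Box ((not r or r) implies (q or not p))):
1. not (not Box ((not r or r) implies (q or not p)) implies Box not Box ((not r or r) implies (q or not p))), u
2. not Box ((not r or r) implies (q or not p)), u
3. not Box not Box ((not r or r) implies (q or not p)), u
4. not ((not r or r) implies (q or not p)), v
5. not r or r, v
6. not (q or not p), v
7. not q, v
8. p, v
9. r, v
10. Box ((not r or r) implies (q or not p)), w
11. (not r or r) implies (q or not p), w
12. q or not p, w
13. not p, w
Accessibility: uRu, uRv, uRw, vRv, wRw
Complete open branch: countermodel on an S4-frame, so not valid in S4, nor in K, T (the same frame is also a K-frame and a T-frame).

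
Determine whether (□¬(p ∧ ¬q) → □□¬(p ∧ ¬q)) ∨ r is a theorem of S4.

Tableau for the negation ¬((□¬(p ∧ ¬q) → □□¬(p ∧ ¬q)) ∨ r):
1. ¬((□¬(p ∧ ¬q) → □□¬(p ∧ ¬q)) ∨ r), u
2. ¬(□¬(p ∧ ¬q) → □□¬(p ∧ ¬q)), u   [¬∨-rule on 1]
3. ¬r, u   [¬∨-rule on 1]
4. □¬(p ∧ ¬q), u   [¬→-rule on 2]
5. ¬□□¬(p ∧ ¬q), u   [¬→-rule on 2]
6. ¬(p ∧ ¬q), u   [□-rule on 4 via uRu]
7. q, u   [¬∧-rule on 6 (branches; this branch)]
8. ¬□¬(p ∧ ¬q), v   [¬□-rule on 5: fresh world v, uRv]
9. ¬(p ∧ ¬q), v   [□-rule on 4 via uRv]
10. q, v   [¬∧-rule on 9 (branches; this branch)]
11. p ∧ ¬q, w   [¬□-rule on 8: fresh world w, vRw]
12. p, w   [∧-rule on 11]
13. ¬q, w   [∧-rule on 11]
14. ¬(p ∧ ¬q), w   [□-rule on 4 via uRw]
15. q, w   [¬∧-rule on 14 (branches; this branch)]
Accessibility: uRu, uRv, uRw, vRv, vRw, wRw
Branch closes: q and ¬q both at w.
All branches of the negation close; one closing branch shown above.

Valid in S4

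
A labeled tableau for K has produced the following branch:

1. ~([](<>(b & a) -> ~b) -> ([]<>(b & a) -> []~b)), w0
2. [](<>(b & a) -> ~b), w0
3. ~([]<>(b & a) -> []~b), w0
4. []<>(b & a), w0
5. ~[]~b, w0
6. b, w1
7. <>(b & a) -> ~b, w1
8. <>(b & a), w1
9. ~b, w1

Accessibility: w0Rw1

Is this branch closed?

Both b and ~b appear at w1.

Yes, closed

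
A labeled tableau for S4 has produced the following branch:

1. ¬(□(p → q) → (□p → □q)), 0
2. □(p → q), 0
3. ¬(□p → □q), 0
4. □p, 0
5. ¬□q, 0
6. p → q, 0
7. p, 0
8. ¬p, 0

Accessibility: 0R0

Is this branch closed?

Yes, closed

Both p and ¬p appear at 0.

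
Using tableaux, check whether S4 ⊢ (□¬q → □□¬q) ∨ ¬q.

Yes, valid

Tableau for the negation ¬((□¬q → □□¬q) ∨ ¬q):
1. ¬((□¬q → □□¬q) ∨ ¬q), u
2. ¬(□¬q → □□¬q), u   [¬∨-rule on 1]
3. q, u   [¬∨-rule on 1]
4. □¬q, u   [¬→-rule on 2]
5. ¬□□¬q, u   [¬→-rule on 2]
6. ¬q, u   [□-rule on 4 via uRu]
Accessibility: uRu
Branch closes: q and ¬q both at u.
All branches of the negation close; one closing branch shown above.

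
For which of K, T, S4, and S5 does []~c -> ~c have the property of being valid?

T, S4, S5

K-tableau for the negation ~([]~c -> ~c):
1. ~([]~c -> ~c), w0
2. []~c, w0
3. c, w0
Complete open branch: countermodel on a K-frame, so not valid in K.
T-tableau for the negation ~([]~c -> ~c):
1. ~([]~c -> ~c), w0
2. []~c, w0
3. c, w0
4. ~c, w0
Accessibility: w0Rw0
Branch closes: c and ~c both at w0.
Every branch closes (one shown): valid in T, hence also in S4, S5 (every theorem of T is a theorem of S4 and S5).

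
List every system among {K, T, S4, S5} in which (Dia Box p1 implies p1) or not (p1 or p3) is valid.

S5

S4-tableau for the negation not ((Dia Box p1 implies p1) or not (p1 or p3)):
1. not ((Dia Box p1 implies p1) or not (p1 or p3)), 0
2. not (Dia Box p1 implies p1), 0
3. p1 or p3, 0
4. Dia Box p1, 0
5. not p1, 0
6. p3, 0
7. Box p1, 1
8. p1, 1
Accessibility: 0R0, 0R1, 1R1
Complete open branch: countermodel on an S4-frame, so not valid in S4, nor in K, T (the same frame is also a K-frame and a T-frame).
S5-tableau for the negation not ((Dia Box p1 implies p1) or not (p1 or p3)):
1. not ((Dia Box p1 implies p1) or not (p1 or p3)), 0
2. not (Dia Box p1 implies p1), 0
3. p1 or p3, 0
4. Dia Box p1, 0
5. not p1, 0
6. p3, 0
7. Box p1, 1
8. p1, 0
Accessibility: 0R0, 0R1, 1R0, 1R1
Branch closes: p1 and not p1 both at 0.
Every branch closes (one shown): valid in S5.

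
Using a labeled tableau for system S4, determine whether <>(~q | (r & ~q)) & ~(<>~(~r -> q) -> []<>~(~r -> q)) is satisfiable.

Satisfiable (open branch found)

1. <>(~q | (r & ~q)) & ~(<>~(~r -> q) -> []<>~(~r -> q)), u
2. <>(~q | (r & ~q)), u   [&-rule on 1]
3. ~(<>~(~r -> q) -> []<>~(~r -> q)), u   [&-rule on 1]
4. <>~(~r -> q), u   [~->-rule on 3]
5. ~[]<>~(~r -> q), u   [~->-rule on 3]
6. ~q | (r & ~q), v   [<>-rule on 2: fresh world v, uRv]
7. r & ~q, v   [|-rule on 6 (branches; this branch)]
8. r, v   [&-rule on 7]
9. ~q, v   [&-rule on 7]
10. ~(~r -> q), w   [<>-rule on 4: fresh world w, uRw]
11. ~r, w   [~->-rule on 10]
12. ~q, w   [~->-rule on 10]
13. ~<>~(~r -> q), x   [~[]-rule on 5: fresh world x, uRx]
14. ~r -> q, x   [~<>-rule on 13 via xRx]
15. q, x   [->-rule on 14 (branches; this branch)]
Accessibility: uRu, uRv, uRw, uRx, vRv, wRw, xRx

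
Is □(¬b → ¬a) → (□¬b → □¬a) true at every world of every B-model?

Valid in B

Tableau for the negation ¬(□(¬b → ¬a) → (□¬b → □¬a)):
1. ¬(□(¬b → ¬a) → (□¬b → □¬a)), u
2. □(¬b → ¬a), u
3. ¬(□¬b → □¬a), u
4. □¬b, u
5. ¬□¬a, u
6. ¬b → ¬a, u
7. ¬b, u
8. ¬a, u
9. a, v
10. ¬b → ¬a, v
11. ¬b, v
12. ¬a, v
Accessibility: uRu, uRv, vRu, vRv
Branch closes: a and ¬a both at v.
Every branch of the negation's tableau closes; the branch above is one of them.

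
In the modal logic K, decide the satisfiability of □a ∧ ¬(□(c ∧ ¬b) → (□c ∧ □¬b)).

1. □a ∧ ¬(□(c ∧ ¬b) → (□c ∧ □¬b)), u
2. □a, u   [∧-rule on 1]
3. ¬(□(c ∧ ¬b) → (□c ∧ □¬b)), u   [∧-rule on 1]
4. □(c ∧ ¬b), u   [¬→-rule on 3]
5. ¬(□c ∧ □¬b), u   [¬→-rule on 3]
6. ¬□¬b, u   [¬∧-rule on 5 (branches; this branch)]
7. b, v   [¬□-rule on 6: fresh world v, uRv]
8. a, v   [□-rule on 2 via uRv]
9. c ∧ ¬b, v   [□-rule on 4 via uRv]
10. c, v   [∧-rule on 9]
11. ¬b, v   [∧-rule on 9]
Accessibility: uRv
Branch closes: b and ¬b both at v.
Every branch closes; the branch above is one of them.

Unsatisfiable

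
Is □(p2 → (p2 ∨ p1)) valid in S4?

Valid

Tableau for the negation ¬□(p2 → (p2 ∨ p1)):
1. ¬□(p2 → (p2 ∨ p1)), w0
2. ¬(p2 → (p2 ∨ p1)), w1
3. p2, w1
4. ¬(p2 ∨ p1), w1
5. ¬p2, w1
6. ¬p1, w1
Accessibility: w0Rw0, w0Rw1, w1Rw1
Branch closes: p2 and ¬p2 both at w1.
Every branch of the negation's tableau closes; the branch above is one of them.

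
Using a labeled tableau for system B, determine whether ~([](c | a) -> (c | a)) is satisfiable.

1. ~([](c | a) -> (c | a)), 0
2. [](c | a), 0
3. ~(c | a), 0
4. ~c, 0
5. ~a, 0
6. c | a, 0
7. a, 0
Accessibility: 0R0
Branch closes: a and ~a both at 0.
(One branch shown.) All branches close.

No, unsatisfiable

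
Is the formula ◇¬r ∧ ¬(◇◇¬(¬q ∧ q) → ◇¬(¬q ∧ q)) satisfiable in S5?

1. ◇¬r ∧ ¬(◇◇¬(¬q ∧ q) → ◇¬(¬q ∧ q)), w0
2. ◇¬r, w0   [∧-rule on 1]
3. ¬(◇◇¬(¬q ∧ q) → ◇¬(¬q ∧ q)), w0   [∧-rule on 1]
4. ◇◇¬(¬q ∧ q), w0   [¬→-rule on 3]
5. ¬◇¬(¬q ∧ q), w0   [¬→-rule on 3]
6. ¬q ∧ q, w0   [¬◇-rule on 5 via w0Rw0]
7. ¬q, w0   [∧-rule on 6]
8. q, w0   [∧-rule on 6]
Accessibility: w0Rw0
Branch closes: q and ¬q both at w0.
(One branch shown.) All branches close.

Unsatisfiable (every branch closes)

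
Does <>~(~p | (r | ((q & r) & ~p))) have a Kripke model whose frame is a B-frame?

1. <>~(~p | (r | ((q & r) & ~p))), w0
2. ~(~p | (r | ((q & r) & ~p))), w1
3. p, w1
4. ~(r | ((q & r) & ~p)), w1
5. ~r, w1
6. ~((q & r) & ~p), w1
Accessibility: w0Rw0, w0Rw1, w1Rw0, w1Rw1

Yes, satisfiable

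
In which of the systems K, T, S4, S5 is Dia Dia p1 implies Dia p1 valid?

S4-tableau for the negation not (Dia Dia p1 implies Dia p1):
1. not (Dia Dia p1 implies Dia p1), w0
2. Dia Dia p1, w0
3. not Dia p1, w0
4. not p1, w0
5. Dia p1, w1
6. not p1, w1
7. p1, w2
8. not p1, w2
Accessibility: w0Rw0, w0Rw1, w0Rw2, w1Rw1, w1Rw2, w2Rw2
Branch closes: p1 and not p1 both at w2.
Every branch closes (one shown): valid in S4, hence also in S5 (every theorem of S4 is a theorem of S5).
T-tableau for the negation not (Dia Dia p1 implies Dia p1):
1. not (Dia Dia p1 implies Dia p1), w0
2. Dia Dia p1, w0
3. not Dia p1, w0
4. not p1, w0
5. Dia p1, w1
6. not p1, w1
7. p1, w2
Accessibility: w0Rw0, w0Rw1, w1Rw1, w1Rw2, w2Rw2
Complete open branch: countermodel on a T-frame, so not valid in T, nor in K (the same frame is also a K-frame).

S4, S5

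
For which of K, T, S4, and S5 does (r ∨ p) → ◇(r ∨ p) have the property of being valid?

K-tableau for the negation ¬((r ∨ p) → ◇(r ∨ p)):
1. ¬((r ∨ p) → ◇(r ∨ p)), u
2. r ∨ p, u
3. ¬◇(r ∨ p), u
4. p, u
Complete open branch: countermodel on a K-frame, so not valid in K.
T-tableau for the negation ¬((r ∨ p) → ◇(r ∨ p)):
1. ¬((r ∨ p) → ◇(r ∨ p)), u
2. r ∨ p, u
3. ¬◇(r ∨ p), u
4. ¬(r ∨ p), u
5. ¬r, u
6. ¬p, u
7. p, u
Accessibility: uRu
Branch closes: p and ¬p both at u.
Every branch closes (one shown): valid in T, hence also in S4, S5 (every theorem of T is a theorem of S4 and S5).

T, S4, S5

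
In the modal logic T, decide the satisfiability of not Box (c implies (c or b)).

1. not Box (c implies (c or b)), w0
2. not (c implies (c or b)), w1   [neg-Box-rule on 1: fresh world w1, w0Rw1]
3. c, w1   [neg-implies-rule on 2]
4. not (c or b), w1   [neg-implies-rule on 2]
5. not c, w1   [neg-or-rule on 4]
6. not b, w1   [neg-or-rule on 4]
Accessibility: w0Rw0, w0Rw1, w1Rw1
Branch closes: c and not c both at w1.
Every branch closes; the branch above is one of them.

Unsatisfiable (every branch closes)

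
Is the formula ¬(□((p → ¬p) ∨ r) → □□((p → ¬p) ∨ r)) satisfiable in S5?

1. ¬(□((p → ¬p) ∨ r) → □□((p → ¬p) ∨ r)), w0
2. □((p → ¬p) ∨ r), w0
3. ¬□□((p → ¬p) ∨ r), w0
4. (p → ¬p) ∨ r, w0
5. p → ¬p, w0
6. ¬p, w0
7. ¬□((p → ¬p) ∨ r), w1
8. (p → ¬p) ∨ r, w1
9. p → ¬p, w1
10. ¬p, w1
11. ¬((p → ¬p) ∨ r), w2
12. ¬(p → ¬p), w2
13. ¬r, w2
14. p, w2
15. (p → ¬p) ∨ r, w2
16. p → ¬p, w2
17. ¬p, w2
Accessibility: w0Rw0, w0Rw1, w0Rw2, w1Rw0, w1Rw1, w1Rw2, w2Rw0, w2Rw1, w2Rw2
Branch closes: p and ¬p both at w2.
(One branch shown.) All branches close.

Unsatisfiable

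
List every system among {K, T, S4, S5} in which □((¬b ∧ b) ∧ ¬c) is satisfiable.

K

K-tableau for the formula:
1. □((¬b ∧ b) ∧ ¬c), w0
Complete open branch: satisfiable in K.
T-tableau for the formula:
1. □((¬b ∧ b) ∧ ¬c), w0
2. (¬b ∧ b) ∧ ¬c, w0   [□-rule on 1 via w0Rw0]
3. ¬b ∧ b, w0   [∧-rule on 2]
4. ¬c, w0   [∧-rule on 2]
5. ¬b, w0   [∧-rule on 3]
6. b, w0   [∧-rule on 3]
Accessibility: w0Rw0
Branch closes: b and ¬b both at w0.
Every branch closes (one shown): unsatisfiable in T, hence also in S4, S5 (every S4/S5-frame is a T-frame).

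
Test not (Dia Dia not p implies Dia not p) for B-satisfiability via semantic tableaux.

1. not (Dia Dia not p implies Dia not p), 0
2. Dia Dia not p, 0   [neg-implies-rule on 1]
3. not Dia not p, 0   [neg-implies-rule on 1]
4. p, 0   [neg-Dia-rule on 3 via 0R0]
5. Dia not p, 1   [Dia-rule on 2: fresh world 1, 0R1]
6. p, 1   [neg-Dia-rule on 3 via 0R1]
7. not p, 2   [Dia-rule on 5: fresh world 2, 1R2]
Accessibility: 0R0, 0R1, 1R0, 1R1, 1R2, 2R1, 2R2

Satisfiable (open branch found)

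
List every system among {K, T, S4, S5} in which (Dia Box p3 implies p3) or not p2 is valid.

S5

S4-tableau for the negation not ((Dia Box p3 implies p3) or not p2):
1. not ((Dia Box p3 implies p3) or not p2), w0
2. not (Dia Box p3 implies p3), w0
3. p2, w0
4. Dia Box p3, w0
5. not p3, w0
6. Box p3, w1
7. p3, w1
Accessibility: w0Rw0, w0Rw1, w1Rw1
Complete open branch: countermodel on an S4-frame, so not valid in S4, nor in K, T (the same frame is also a K-frame and a T-frame).
S5-tableau for the negation not ((Dia Box p3 implies p3) or not p2):
1. not ((Dia Box p3 implies p3) or not p2), w0
2. not (Dia Box p3 implies p3), w0
3. p2, w0
4. Dia Box p3, w0
5. not p3, w0
6. Box p3, w1
7. p3, w0
Accessibility: w0Rw0, w0Rw1, w1Rw0, w1Rw1
Branch closes: p3 and not p3 both at w0.
Every branch closes (one shown): valid in S5.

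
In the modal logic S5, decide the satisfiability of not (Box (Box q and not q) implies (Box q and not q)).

Unsatisfiable

1. not (Box (Box q and not q) implies (Box q and not q)), 0
2. Box (Box q and not q), 0   [neg-implies-rule on 1]
3. not (Box q and not q), 0   [neg-implies-rule on 1]
4. Box q and not q, 0   [Box-rule on 2 via 0R0]
5. Box q, 0   [and-rule on 4]
6. not q, 0   [and-rule on 4]
7. q, 0   [Box-rule on 5 via 0R0]
Accessibility: 0R0
Branch closes: q and not q both at 0.
All branches of the tableau close; one closing branch shown above.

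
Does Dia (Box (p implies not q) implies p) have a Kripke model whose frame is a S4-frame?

1. Dia (Box (p implies not q) implies p), w0
2. Box (p implies not q) implies p, w1   [Dia-rule on 1: fresh world w1, w0Rw1]
3. p, w1   [implies-rule on 2 (branches; this branch)]
Accessibility: w0Rw0, w0Rw1, w1Rw1

Yes, satisfiable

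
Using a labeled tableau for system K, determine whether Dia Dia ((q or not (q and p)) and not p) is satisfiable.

Satisfiable

1. Dia Dia ((q or not (q and p)) and not p), 0
2. Dia ((q or not (q and p)) and not p), 1
3. (q or not (q and p)) and not p, 2
4. q or not (q and p), 2
5. not p, 2
6. not (q and p), 2
Accessibility: 0R1, 1R2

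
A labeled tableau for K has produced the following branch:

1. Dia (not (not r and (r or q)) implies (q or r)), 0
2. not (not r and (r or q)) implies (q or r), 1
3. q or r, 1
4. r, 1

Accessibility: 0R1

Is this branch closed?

No, open

No world carries both an atom and its negation.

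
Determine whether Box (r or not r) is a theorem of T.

Tableau for the negation not Box (r or not r):
1. not Box (r or not r), w0
2. not (r or not r), w1   [neg-Box-rule on 1: fresh world w1, w0Rw1]
3. not r, w1   [neg-or-rule on 2]
4. r, w1   [neg-or-rule on 2]
Accessibility: w0Rw0, w0Rw1, w1Rw1
Branch closes: r and not r both at w1.
All branches of the negation close; one closing branch shown above.

Valid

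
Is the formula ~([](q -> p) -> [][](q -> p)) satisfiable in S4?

No, unsatisfiable

1. ~([](q -> p) -> [][](q -> p)), u
2. [](q -> p), u   [~->-rule on 1]
3. ~[][](q -> p), u   [~->-rule on 1]
4. q -> p, u   [[]-rule on 2 via uRu]
5. p, u   [->-rule on 4 (branches; this branch)]
6. ~[](q -> p), v   [~[]-rule on 3: fresh world v, uRv]
7. q -> p, v   [[]-rule on 2 via uRv]
8. p, v   [->-rule on 7 (branches; this branch)]
9. ~(q -> p), w   [~[]-rule on 6: fresh world w, vRw]
10. q, w   [~->-rule on 9]
11. ~p, w   [~->-rule on 9]
12. q -> p, w   [[]-rule on 2 via uRw]
13. p, w   [->-rule on 12 (branches; this branch)]
Accessibility: uRu, uRv, uRw, vRv, vRw, wRw
Branch closes: p and ~p both at w.
All branches of the tableau close; one closing branch shown above.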